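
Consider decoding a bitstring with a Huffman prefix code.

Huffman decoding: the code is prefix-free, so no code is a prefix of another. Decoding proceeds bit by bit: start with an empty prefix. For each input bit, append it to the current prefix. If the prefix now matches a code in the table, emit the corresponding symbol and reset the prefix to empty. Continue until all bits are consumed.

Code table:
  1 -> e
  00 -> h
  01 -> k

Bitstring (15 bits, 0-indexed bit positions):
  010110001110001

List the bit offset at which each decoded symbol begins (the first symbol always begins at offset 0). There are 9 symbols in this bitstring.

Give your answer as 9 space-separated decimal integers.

Bit 0: prefix='0' (no match yet)
Bit 1: prefix='01' -> emit 'k', reset
Bit 2: prefix='0' (no match yet)
Bit 3: prefix='01' -> emit 'k', reset
Bit 4: prefix='1' -> emit 'e', reset
Bit 5: prefix='0' (no match yet)
Bit 6: prefix='00' -> emit 'h', reset
Bit 7: prefix='0' (no match yet)
Bit 8: prefix='01' -> emit 'k', reset
Bit 9: prefix='1' -> emit 'e', reset
Bit 10: prefix='1' -> emit 'e', reset
Bit 11: prefix='0' (no match yet)
Bit 12: prefix='00' -> emit 'h', reset
Bit 13: prefix='0' (no match yet)
Bit 14: prefix='01' -> emit 'k', reset

Answer: 0 2 4 5 7 9 10 11 13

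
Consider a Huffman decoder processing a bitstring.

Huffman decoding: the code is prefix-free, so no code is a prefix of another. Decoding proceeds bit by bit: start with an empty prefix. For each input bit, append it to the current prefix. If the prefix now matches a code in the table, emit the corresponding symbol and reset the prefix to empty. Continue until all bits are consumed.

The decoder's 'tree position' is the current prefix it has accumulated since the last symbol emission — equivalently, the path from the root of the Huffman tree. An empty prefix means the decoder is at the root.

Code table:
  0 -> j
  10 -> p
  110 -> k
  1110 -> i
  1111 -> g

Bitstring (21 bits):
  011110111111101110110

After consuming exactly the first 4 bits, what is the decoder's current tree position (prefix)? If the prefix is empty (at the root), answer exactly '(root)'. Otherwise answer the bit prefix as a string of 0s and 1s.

Bit 0: prefix='0' -> emit 'j', reset
Bit 1: prefix='1' (no match yet)
Bit 2: prefix='11' (no match yet)
Bit 3: prefix='111' (no match yet)

Answer: 111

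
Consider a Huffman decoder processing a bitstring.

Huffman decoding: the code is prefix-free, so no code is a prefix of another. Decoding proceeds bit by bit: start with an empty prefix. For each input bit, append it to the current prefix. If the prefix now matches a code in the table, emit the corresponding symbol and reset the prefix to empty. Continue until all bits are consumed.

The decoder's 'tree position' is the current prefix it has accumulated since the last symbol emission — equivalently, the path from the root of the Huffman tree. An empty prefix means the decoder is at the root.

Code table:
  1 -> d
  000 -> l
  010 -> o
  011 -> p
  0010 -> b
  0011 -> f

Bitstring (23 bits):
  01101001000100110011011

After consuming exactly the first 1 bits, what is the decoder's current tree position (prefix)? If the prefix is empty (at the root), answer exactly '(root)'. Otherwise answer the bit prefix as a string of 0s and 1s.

Bit 0: prefix='0' (no match yet)

Answer: 0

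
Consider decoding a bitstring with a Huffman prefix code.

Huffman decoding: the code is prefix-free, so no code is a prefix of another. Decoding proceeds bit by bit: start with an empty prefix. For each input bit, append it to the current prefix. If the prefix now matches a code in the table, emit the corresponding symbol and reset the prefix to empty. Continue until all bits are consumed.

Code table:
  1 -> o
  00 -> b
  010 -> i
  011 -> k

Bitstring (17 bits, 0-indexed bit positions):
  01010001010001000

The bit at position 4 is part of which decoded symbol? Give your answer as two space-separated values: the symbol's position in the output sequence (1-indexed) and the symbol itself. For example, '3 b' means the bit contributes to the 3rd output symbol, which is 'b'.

Answer: 3 b

Derivation:
Bit 0: prefix='0' (no match yet)
Bit 1: prefix='01' (no match yet)
Bit 2: prefix='010' -> emit 'i', reset
Bit 3: prefix='1' -> emit 'o', reset
Bit 4: prefix='0' (no match yet)
Bit 5: prefix='00' -> emit 'b', reset
Bit 6: prefix='0' (no match yet)
Bit 7: prefix='01' (no match yet)
Bit 8: prefix='010' -> emit 'i', reset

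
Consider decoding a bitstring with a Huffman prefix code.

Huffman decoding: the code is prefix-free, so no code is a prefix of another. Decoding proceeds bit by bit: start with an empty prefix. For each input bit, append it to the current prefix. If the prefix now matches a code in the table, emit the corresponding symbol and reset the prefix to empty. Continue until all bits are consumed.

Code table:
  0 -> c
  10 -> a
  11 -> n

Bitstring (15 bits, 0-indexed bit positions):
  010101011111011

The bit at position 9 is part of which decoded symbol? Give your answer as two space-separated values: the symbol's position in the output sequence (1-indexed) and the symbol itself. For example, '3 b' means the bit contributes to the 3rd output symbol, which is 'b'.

Bit 0: prefix='0' -> emit 'c', reset
Bit 1: prefix='1' (no match yet)
Bit 2: prefix='10' -> emit 'a', reset
Bit 3: prefix='1' (no match yet)
Bit 4: prefix='10' -> emit 'a', reset
Bit 5: prefix='1' (no match yet)
Bit 6: prefix='10' -> emit 'a', reset
Bit 7: prefix='1' (no match yet)
Bit 8: prefix='11' -> emit 'n', reset
Bit 9: prefix='1' (no match yet)
Bit 10: prefix='11' -> emit 'n', reset
Bit 11: prefix='1' (no match yet)
Bit 12: prefix='10' -> emit 'a', reset
Bit 13: prefix='1' (no match yet)

Answer: 6 n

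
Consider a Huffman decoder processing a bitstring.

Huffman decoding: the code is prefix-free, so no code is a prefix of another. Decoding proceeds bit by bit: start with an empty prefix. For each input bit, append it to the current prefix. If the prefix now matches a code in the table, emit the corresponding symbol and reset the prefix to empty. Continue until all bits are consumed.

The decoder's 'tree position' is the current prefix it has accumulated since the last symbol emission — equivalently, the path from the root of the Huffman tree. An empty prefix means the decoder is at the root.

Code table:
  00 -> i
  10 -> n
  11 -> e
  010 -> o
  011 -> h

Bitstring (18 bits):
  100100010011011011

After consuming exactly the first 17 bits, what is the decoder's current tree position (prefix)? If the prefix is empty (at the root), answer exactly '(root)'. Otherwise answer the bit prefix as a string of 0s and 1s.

Answer: 01

Derivation:
Bit 0: prefix='1' (no match yet)
Bit 1: prefix='10' -> emit 'n', reset
Bit 2: prefix='0' (no match yet)
Bit 3: prefix='01' (no match yet)
Bit 4: prefix='010' -> emit 'o', reset
Bit 5: prefix='0' (no match yet)
Bit 6: prefix='00' -> emit 'i', reset
Bit 7: prefix='1' (no match yet)
Bit 8: prefix='10' -> emit 'n', reset
Bit 9: prefix='0' (no match yet)
Bit 10: prefix='01' (no match yet)
Bit 11: prefix='011' -> emit 'h', reset
Bit 12: prefix='0' (no match yet)
Bit 13: prefix='01' (no match yet)
Bit 14: prefix='011' -> emit 'h', reset
Bit 15: prefix='0' (no match yet)
Bit 16: prefix='01' (no match yet)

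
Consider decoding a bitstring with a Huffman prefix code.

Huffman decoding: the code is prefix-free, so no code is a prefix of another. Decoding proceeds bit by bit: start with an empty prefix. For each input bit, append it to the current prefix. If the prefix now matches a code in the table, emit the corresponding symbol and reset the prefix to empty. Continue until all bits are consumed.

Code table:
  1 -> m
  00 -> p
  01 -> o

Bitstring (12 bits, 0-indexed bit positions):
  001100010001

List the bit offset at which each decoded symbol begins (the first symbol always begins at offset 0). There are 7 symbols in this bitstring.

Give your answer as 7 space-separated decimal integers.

Answer: 0 2 3 4 6 8 10

Derivation:
Bit 0: prefix='0' (no match yet)
Bit 1: prefix='00' -> emit 'p', reset
Bit 2: prefix='1' -> emit 'm', reset
Bit 3: prefix='1' -> emit 'm', reset
Bit 4: prefix='0' (no match yet)
Bit 5: prefix='00' -> emit 'p', reset
Bit 6: prefix='0' (no match yet)
Bit 7: prefix='01' -> emit 'o', reset
Bit 8: prefix='0' (no match yet)
Bit 9: prefix='00' -> emit 'p', reset
Bit 10: prefix='0' (no match yet)
Bit 11: prefix='01' -> emit 'o', reset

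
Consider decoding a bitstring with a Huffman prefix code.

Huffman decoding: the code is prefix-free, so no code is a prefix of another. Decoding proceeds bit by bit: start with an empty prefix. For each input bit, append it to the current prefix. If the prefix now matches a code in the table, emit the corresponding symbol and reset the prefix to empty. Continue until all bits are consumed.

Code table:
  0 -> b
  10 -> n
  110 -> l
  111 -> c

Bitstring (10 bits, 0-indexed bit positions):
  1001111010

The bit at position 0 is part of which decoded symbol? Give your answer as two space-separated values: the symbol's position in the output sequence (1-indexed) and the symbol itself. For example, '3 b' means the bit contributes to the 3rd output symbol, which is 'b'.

Bit 0: prefix='1' (no match yet)
Bit 1: prefix='10' -> emit 'n', reset
Bit 2: prefix='0' -> emit 'b', reset
Bit 3: prefix='1' (no match yet)
Bit 4: prefix='11' (no match yet)

Answer: 1 n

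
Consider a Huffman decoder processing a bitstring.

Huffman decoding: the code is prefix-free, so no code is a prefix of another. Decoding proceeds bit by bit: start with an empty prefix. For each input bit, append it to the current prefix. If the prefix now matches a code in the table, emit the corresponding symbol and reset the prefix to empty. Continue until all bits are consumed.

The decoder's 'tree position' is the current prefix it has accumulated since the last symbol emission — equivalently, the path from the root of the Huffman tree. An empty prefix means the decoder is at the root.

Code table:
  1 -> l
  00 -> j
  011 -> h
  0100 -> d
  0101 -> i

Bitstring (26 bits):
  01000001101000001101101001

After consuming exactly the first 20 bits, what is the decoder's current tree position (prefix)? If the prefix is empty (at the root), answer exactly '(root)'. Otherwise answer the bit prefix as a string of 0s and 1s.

Bit 0: prefix='0' (no match yet)
Bit 1: prefix='01' (no match yet)
Bit 2: prefix='010' (no match yet)
Bit 3: prefix='0100' -> emit 'd', reset
Bit 4: prefix='0' (no match yet)
Bit 5: prefix='00' -> emit 'j', reset
Bit 6: prefix='0' (no match yet)
Bit 7: prefix='01' (no match yet)
Bit 8: prefix='011' -> emit 'h', reset
Bit 9: prefix='0' (no match yet)
Bit 10: prefix='01' (no match yet)
Bit 11: prefix='010' (no match yet)
Bit 12: prefix='0100' -> emit 'd', reset
Bit 13: prefix='0' (no match yet)
Bit 14: prefix='00' -> emit 'j', reset
Bit 15: prefix='0' (no match yet)
Bit 16: prefix='01' (no match yet)
Bit 17: prefix='011' -> emit 'h', reset
Bit 18: prefix='0' (no match yet)
Bit 19: prefix='01' (no match yet)

Answer: 01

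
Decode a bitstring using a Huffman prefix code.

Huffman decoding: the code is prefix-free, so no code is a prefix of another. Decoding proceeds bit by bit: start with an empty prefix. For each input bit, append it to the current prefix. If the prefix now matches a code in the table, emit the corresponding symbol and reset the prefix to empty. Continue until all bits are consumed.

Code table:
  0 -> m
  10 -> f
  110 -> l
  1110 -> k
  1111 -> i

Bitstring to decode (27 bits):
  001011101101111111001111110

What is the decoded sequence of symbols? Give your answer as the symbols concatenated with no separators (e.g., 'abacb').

Answer: mmfklikmil

Derivation:
Bit 0: prefix='0' -> emit 'm', reset
Bit 1: prefix='0' -> emit 'm', reset
Bit 2: prefix='1' (no match yet)
Bit 3: prefix='10' -> emit 'f', reset
Bit 4: prefix='1' (no match yet)
Bit 5: prefix='11' (no match yet)
Bit 6: prefix='111' (no match yet)
Bit 7: prefix='1110' -> emit 'k', reset
Bit 8: prefix='1' (no match yet)
Bit 9: prefix='11' (no match yet)
Bit 10: prefix='110' -> emit 'l', reset
Bit 11: prefix='1' (no match yet)
Bit 12: prefix='11' (no match yet)
Bit 13: prefix='111' (no match yet)
Bit 14: prefix='1111' -> emit 'i', reset
Bit 15: prefix='1' (no match yet)
Bit 16: prefix='11' (no match yet)
Bit 17: prefix='111' (no match yet)
Bit 18: prefix='1110' -> emit 'k', reset
Bit 19: prefix='0' -> emit 'm', reset
Bit 20: prefix='1' (no match yet)
Bit 21: prefix='11' (no match yet)
Bit 22: prefix='111' (no match yet)
Bit 23: prefix='1111' -> emit 'i', reset
Bit 24: prefix='1' (no match yet)
Bit 25: prefix='11' (no match yet)
Bit 26: prefix='110' -> emit 'l', reset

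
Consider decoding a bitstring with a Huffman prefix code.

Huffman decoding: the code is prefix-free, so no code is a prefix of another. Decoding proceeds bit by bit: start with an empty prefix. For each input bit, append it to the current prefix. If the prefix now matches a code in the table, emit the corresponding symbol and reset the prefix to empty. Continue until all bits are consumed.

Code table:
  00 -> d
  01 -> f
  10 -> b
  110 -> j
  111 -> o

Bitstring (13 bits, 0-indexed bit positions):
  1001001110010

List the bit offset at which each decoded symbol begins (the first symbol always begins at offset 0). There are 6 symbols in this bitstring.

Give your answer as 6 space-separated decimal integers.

Answer: 0 2 4 6 9 11

Derivation:
Bit 0: prefix='1' (no match yet)
Bit 1: prefix='10' -> emit 'b', reset
Bit 2: prefix='0' (no match yet)
Bit 3: prefix='01' -> emit 'f', reset
Bit 4: prefix='0' (no match yet)
Bit 5: prefix='00' -> emit 'd', reset
Bit 6: prefix='1' (no match yet)
Bit 7: prefix='11' (no match yet)
Bit 8: prefix='111' -> emit 'o', reset
Bit 9: prefix='0' (no match yet)
Bit 10: prefix='00' -> emit 'd', reset
Bit 11: prefix='1' (no match yet)
Bit 12: prefix='10' -> emit 'b', reset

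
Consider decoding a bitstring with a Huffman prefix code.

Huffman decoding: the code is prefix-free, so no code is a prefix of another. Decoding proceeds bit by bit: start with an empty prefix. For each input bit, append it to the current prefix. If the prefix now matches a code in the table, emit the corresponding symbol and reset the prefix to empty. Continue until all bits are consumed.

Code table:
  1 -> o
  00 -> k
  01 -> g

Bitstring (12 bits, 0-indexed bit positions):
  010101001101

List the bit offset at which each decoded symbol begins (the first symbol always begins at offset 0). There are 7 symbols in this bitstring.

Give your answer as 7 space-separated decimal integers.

Answer: 0 2 4 6 8 9 10

Derivation:
Bit 0: prefix='0' (no match yet)
Bit 1: prefix='01' -> emit 'g', reset
Bit 2: prefix='0' (no match yet)
Bit 3: prefix='01' -> emit 'g', reset
Bit 4: prefix='0' (no match yet)
Bit 5: prefix='01' -> emit 'g', reset
Bit 6: prefix='0' (no match yet)
Bit 7: prefix='00' -> emit 'k', reset
Bit 8: prefix='1' -> emit 'o', reset
Bit 9: prefix='1' -> emit 'o', reset
Bit 10: prefix='0' (no match yet)
Bit 11: prefix='01' -> emit 'g', reset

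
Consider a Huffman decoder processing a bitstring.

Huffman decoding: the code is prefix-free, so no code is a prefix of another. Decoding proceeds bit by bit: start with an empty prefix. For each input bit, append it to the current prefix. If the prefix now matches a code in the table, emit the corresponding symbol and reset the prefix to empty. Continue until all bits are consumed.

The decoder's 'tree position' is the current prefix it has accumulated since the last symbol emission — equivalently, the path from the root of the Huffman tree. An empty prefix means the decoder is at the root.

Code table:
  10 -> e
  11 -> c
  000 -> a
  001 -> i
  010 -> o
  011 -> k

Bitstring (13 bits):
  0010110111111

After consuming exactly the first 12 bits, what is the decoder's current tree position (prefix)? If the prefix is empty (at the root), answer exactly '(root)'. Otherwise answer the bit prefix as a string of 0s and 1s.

Answer: 1

Derivation:
Bit 0: prefix='0' (no match yet)
Bit 1: prefix='00' (no match yet)
Bit 2: prefix='001' -> emit 'i', reset
Bit 3: prefix='0' (no match yet)
Bit 4: prefix='01' (no match yet)
Bit 5: prefix='011' -> emit 'k', reset
Bit 6: prefix='0' (no match yet)
Bit 7: prefix='01' (no match yet)
Bit 8: prefix='011' -> emit 'k', reset
Bit 9: prefix='1' (no match yet)
Bit 10: prefix='11' -> emit 'c', reset
Bit 11: prefix='1' (no match yet)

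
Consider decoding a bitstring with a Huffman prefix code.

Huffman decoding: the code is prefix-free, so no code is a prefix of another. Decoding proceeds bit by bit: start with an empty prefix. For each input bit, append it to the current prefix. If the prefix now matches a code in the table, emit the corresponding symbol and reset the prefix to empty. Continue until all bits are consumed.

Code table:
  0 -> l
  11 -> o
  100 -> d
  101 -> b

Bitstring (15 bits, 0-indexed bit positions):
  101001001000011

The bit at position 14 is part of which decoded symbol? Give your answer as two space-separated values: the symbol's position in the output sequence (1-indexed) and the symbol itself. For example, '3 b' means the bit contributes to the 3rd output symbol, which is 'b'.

Bit 0: prefix='1' (no match yet)
Bit 1: prefix='10' (no match yet)
Bit 2: prefix='101' -> emit 'b', reset
Bit 3: prefix='0' -> emit 'l', reset
Bit 4: prefix='0' -> emit 'l', reset
Bit 5: prefix='1' (no match yet)
Bit 6: prefix='10' (no match yet)
Bit 7: prefix='100' -> emit 'd', reset
Bit 8: prefix='1' (no match yet)
Bit 9: prefix='10' (no match yet)
Bit 10: prefix='100' -> emit 'd', reset
Bit 11: prefix='0' -> emit 'l', reset
Bit 12: prefix='0' -> emit 'l', reset
Bit 13: prefix='1' (no match yet)
Bit 14: prefix='11' -> emit 'o', reset

Answer: 8 o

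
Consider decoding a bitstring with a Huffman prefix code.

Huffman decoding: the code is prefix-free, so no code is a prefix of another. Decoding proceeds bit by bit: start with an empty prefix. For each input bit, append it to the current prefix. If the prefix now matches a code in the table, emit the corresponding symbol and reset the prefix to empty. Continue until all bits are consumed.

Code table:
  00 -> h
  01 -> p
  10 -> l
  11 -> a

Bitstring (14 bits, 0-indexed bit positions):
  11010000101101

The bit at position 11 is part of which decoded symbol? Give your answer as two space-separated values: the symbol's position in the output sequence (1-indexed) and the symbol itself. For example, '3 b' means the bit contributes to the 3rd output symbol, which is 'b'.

Answer: 6 a

Derivation:
Bit 0: prefix='1' (no match yet)
Bit 1: prefix='11' -> emit 'a', reset
Bit 2: prefix='0' (no match yet)
Bit 3: prefix='01' -> emit 'p', reset
Bit 4: prefix='0' (no match yet)
Bit 5: prefix='00' -> emit 'h', reset
Bit 6: prefix='0' (no match yet)
Bit 7: prefix='00' -> emit 'h', reset
Bit 8: prefix='1' (no match yet)
Bit 9: prefix='10' -> emit 'l', reset
Bit 10: prefix='1' (no match yet)
Bit 11: prefix='11' -> emit 'a', reset
Bit 12: prefix='0' (no match yet)
Bit 13: prefix='01' -> emit 'p', reset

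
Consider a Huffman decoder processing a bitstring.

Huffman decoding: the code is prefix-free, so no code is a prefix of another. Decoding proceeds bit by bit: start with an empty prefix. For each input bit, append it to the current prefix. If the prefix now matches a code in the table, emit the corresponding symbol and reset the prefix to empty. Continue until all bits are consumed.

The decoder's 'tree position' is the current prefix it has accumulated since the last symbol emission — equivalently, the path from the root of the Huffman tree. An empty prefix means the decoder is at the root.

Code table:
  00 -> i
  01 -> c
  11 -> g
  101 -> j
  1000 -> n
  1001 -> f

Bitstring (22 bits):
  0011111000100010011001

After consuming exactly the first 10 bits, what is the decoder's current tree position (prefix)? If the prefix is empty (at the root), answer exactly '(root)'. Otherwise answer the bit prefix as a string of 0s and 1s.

Answer: (root)

Derivation:
Bit 0: prefix='0' (no match yet)
Bit 1: prefix='00' -> emit 'i', reset
Bit 2: prefix='1' (no match yet)
Bit 3: prefix='11' -> emit 'g', reset
Bit 4: prefix='1' (no match yet)
Bit 5: prefix='11' -> emit 'g', reset
Bit 6: prefix='1' (no match yet)
Bit 7: prefix='10' (no match yet)
Bit 8: prefix='100' (no match yet)
Bit 9: prefix='1000' -> emit 'n', reset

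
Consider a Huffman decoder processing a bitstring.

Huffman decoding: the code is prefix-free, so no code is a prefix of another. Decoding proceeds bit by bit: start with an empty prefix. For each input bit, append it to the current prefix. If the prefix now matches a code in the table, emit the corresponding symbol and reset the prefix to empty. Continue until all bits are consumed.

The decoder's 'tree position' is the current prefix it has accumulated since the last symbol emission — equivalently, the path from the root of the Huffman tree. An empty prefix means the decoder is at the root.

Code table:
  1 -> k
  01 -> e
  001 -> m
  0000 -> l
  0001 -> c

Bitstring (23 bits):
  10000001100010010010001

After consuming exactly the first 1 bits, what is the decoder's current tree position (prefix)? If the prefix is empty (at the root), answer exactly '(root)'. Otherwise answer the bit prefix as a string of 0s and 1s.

Bit 0: prefix='1' -> emit 'k', reset

Answer: (root)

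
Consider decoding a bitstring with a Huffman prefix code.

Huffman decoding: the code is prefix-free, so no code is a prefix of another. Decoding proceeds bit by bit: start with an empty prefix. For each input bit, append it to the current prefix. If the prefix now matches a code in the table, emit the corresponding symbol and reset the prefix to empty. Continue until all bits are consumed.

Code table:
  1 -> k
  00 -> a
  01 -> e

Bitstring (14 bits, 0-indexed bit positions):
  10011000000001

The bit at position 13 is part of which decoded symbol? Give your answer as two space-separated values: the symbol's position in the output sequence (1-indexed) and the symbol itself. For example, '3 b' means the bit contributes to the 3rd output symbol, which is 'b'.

Answer: 9 k

Derivation:
Bit 0: prefix='1' -> emit 'k', reset
Bit 1: prefix='0' (no match yet)
Bit 2: prefix='00' -> emit 'a', reset
Bit 3: prefix='1' -> emit 'k', reset
Bit 4: prefix='1' -> emit 'k', reset
Bit 5: prefix='0' (no match yet)
Bit 6: prefix='00' -> emit 'a', reset
Bit 7: prefix='0' (no match yet)
Bit 8: prefix='00' -> emit 'a', reset
Bit 9: prefix='0' (no match yet)
Bit 10: prefix='00' -> emit 'a', reset
Bit 11: prefix='0' (no match yet)
Bit 12: prefix='00' -> emit 'a', reset
Bit 13: prefix='1' -> emit 'k', reset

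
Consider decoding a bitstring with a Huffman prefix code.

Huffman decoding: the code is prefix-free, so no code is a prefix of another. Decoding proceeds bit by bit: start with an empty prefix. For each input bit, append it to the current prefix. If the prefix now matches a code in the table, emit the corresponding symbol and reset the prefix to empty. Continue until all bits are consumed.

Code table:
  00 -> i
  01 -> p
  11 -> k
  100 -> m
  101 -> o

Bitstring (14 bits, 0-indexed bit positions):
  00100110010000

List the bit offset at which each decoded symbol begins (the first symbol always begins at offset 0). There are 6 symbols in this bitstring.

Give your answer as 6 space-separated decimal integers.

Bit 0: prefix='0' (no match yet)
Bit 1: prefix='00' -> emit 'i', reset
Bit 2: prefix='1' (no match yet)
Bit 3: prefix='10' (no match yet)
Bit 4: prefix='100' -> emit 'm', reset
Bit 5: prefix='1' (no match yet)
Bit 6: prefix='11' -> emit 'k', reset
Bit 7: prefix='0' (no match yet)
Bit 8: prefix='00' -> emit 'i', reset
Bit 9: prefix='1' (no match yet)
Bit 10: prefix='10' (no match yet)
Bit 11: prefix='100' -> emit 'm', reset
Bit 12: prefix='0' (no match yet)
Bit 13: prefix='00' -> emit 'i', reset

Answer: 0 2 5 7 9 12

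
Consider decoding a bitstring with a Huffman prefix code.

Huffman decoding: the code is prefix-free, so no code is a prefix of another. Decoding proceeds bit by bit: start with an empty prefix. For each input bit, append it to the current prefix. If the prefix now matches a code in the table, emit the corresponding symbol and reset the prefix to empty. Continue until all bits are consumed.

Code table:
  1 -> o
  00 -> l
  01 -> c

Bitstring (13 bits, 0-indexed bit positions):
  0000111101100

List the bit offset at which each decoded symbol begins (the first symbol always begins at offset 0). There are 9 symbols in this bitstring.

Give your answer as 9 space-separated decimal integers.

Bit 0: prefix='0' (no match yet)
Bit 1: prefix='00' -> emit 'l', reset
Bit 2: prefix='0' (no match yet)
Bit 3: prefix='00' -> emit 'l', reset
Bit 4: prefix='1' -> emit 'o', reset
Bit 5: prefix='1' -> emit 'o', reset
Bit 6: prefix='1' -> emit 'o', reset
Bit 7: prefix='1' -> emit 'o', reset
Bit 8: prefix='0' (no match yet)
Bit 9: prefix='01' -> emit 'c', reset
Bit 10: prefix='1' -> emit 'o', reset
Bit 11: prefix='0' (no match yet)
Bit 12: prefix='00' -> emit 'l', reset

Answer: 0 2 4 5 6 7 8 10 11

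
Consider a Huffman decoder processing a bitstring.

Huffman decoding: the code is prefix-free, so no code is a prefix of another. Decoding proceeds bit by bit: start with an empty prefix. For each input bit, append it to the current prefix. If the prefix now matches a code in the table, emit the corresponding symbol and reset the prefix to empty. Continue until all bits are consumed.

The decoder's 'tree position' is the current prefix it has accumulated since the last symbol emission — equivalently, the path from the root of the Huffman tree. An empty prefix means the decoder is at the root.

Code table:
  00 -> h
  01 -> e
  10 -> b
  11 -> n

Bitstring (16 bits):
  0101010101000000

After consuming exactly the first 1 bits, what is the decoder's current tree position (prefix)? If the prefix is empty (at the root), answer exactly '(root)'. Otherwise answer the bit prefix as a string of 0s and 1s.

Bit 0: prefix='0' (no match yet)

Answer: 0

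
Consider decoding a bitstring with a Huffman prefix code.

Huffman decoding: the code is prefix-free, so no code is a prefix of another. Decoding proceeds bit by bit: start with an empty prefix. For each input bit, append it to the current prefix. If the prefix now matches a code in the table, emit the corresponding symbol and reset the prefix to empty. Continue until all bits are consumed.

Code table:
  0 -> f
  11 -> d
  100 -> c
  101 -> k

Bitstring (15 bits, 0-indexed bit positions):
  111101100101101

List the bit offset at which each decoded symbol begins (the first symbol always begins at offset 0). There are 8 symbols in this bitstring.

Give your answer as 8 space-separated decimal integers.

Bit 0: prefix='1' (no match yet)
Bit 1: prefix='11' -> emit 'd', reset
Bit 2: prefix='1' (no match yet)
Bit 3: prefix='11' -> emit 'd', reset
Bit 4: prefix='0' -> emit 'f', reset
Bit 5: prefix='1' (no match yet)
Bit 6: prefix='11' -> emit 'd', reset
Bit 7: prefix='0' -> emit 'f', reset
Bit 8: prefix='0' -> emit 'f', reset
Bit 9: prefix='1' (no match yet)
Bit 10: prefix='10' (no match yet)
Bit 11: prefix='101' -> emit 'k', reset
Bit 12: prefix='1' (no match yet)
Bit 13: prefix='10' (no match yet)
Bit 14: prefix='101' -> emit 'k', reset

Answer: 0 2 4 5 7 8 9 12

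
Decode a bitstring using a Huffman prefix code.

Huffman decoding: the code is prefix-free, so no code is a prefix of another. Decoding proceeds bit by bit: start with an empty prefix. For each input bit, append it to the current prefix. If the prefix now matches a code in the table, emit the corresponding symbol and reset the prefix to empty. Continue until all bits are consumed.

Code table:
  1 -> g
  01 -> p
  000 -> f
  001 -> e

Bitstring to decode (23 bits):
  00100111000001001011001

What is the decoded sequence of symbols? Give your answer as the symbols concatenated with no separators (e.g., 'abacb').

Bit 0: prefix='0' (no match yet)
Bit 1: prefix='00' (no match yet)
Bit 2: prefix='001' -> emit 'e', reset
Bit 3: prefix='0' (no match yet)
Bit 4: prefix='00' (no match yet)
Bit 5: prefix='001' -> emit 'e', reset
Bit 6: prefix='1' -> emit 'g', reset
Bit 7: prefix='1' -> emit 'g', reset
Bit 8: prefix='0' (no match yet)
Bit 9: prefix='00' (no match yet)
Bit 10: prefix='000' -> emit 'f', reset
Bit 11: prefix='0' (no match yet)
Bit 12: prefix='00' (no match yet)
Bit 13: prefix='001' -> emit 'e', reset
Bit 14: prefix='0' (no match yet)
Bit 15: prefix='00' (no match yet)
Bit 16: prefix='001' -> emit 'e', reset
Bit 17: prefix='0' (no match yet)
Bit 18: prefix='01' -> emit 'p', reset
Bit 19: prefix='1' -> emit 'g', reset
Bit 20: prefix='0' (no match yet)
Bit 21: prefix='00' (no match yet)
Bit 22: prefix='001' -> emit 'e', reset

Answer: eeggfeepge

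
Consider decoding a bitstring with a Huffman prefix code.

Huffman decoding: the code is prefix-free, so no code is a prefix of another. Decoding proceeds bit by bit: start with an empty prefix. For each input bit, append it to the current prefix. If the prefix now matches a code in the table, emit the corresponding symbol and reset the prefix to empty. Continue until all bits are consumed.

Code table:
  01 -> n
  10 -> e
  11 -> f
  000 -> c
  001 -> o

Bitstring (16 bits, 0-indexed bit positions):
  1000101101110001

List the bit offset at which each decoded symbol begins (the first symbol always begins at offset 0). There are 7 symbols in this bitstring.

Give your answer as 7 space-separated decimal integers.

Answer: 0 2 5 7 9 11 13

Derivation:
Bit 0: prefix='1' (no match yet)
Bit 1: prefix='10' -> emit 'e', reset
Bit 2: prefix='0' (no match yet)
Bit 3: prefix='00' (no match yet)
Bit 4: prefix='001' -> emit 'o', reset
Bit 5: prefix='0' (no match yet)
Bit 6: prefix='01' -> emit 'n', reset
Bit 7: prefix='1' (no match yet)
Bit 8: prefix='10' -> emit 'e', reset
Bit 9: prefix='1' (no match yet)
Bit 10: prefix='11' -> emit 'f', reset
Bit 11: prefix='1' (no match yet)
Bit 12: prefix='10' -> emit 'e', reset
Bit 13: prefix='0' (no match yet)
Bit 14: prefix='00' (no match yet)
Bit 15: prefix='001' -> emit 'o', reset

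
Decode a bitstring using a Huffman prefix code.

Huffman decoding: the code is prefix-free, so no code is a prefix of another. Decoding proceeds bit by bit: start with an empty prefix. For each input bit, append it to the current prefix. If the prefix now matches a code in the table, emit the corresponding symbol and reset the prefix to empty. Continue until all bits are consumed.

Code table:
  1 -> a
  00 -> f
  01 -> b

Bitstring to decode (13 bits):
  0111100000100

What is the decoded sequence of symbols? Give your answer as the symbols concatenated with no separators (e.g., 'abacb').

Bit 0: prefix='0' (no match yet)
Bit 1: prefix='01' -> emit 'b', reset
Bit 2: prefix='1' -> emit 'a', reset
Bit 3: prefix='1' -> emit 'a', reset
Bit 4: prefix='1' -> emit 'a', reset
Bit 5: prefix='0' (no match yet)
Bit 6: prefix='00' -> emit 'f', reset
Bit 7: prefix='0' (no match yet)
Bit 8: prefix='00' -> emit 'f', reset
Bit 9: prefix='0' (no match yet)
Bit 10: prefix='01' -> emit 'b', reset
Bit 11: prefix='0' (no match yet)
Bit 12: prefix='00' -> emit 'f', reset

Answer: baaaffbf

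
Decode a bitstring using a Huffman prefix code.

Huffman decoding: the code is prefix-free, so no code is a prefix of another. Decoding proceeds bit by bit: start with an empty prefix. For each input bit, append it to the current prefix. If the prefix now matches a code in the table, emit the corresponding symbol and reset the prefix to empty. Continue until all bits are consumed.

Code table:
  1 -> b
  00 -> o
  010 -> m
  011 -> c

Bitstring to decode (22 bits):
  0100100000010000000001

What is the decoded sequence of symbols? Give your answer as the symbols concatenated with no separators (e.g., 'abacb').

Answer: mmoomoooob

Derivation:
Bit 0: prefix='0' (no match yet)
Bit 1: prefix='01' (no match yet)
Bit 2: prefix='010' -> emit 'm', reset
Bit 3: prefix='0' (no match yet)
Bit 4: prefix='01' (no match yet)
Bit 5: prefix='010' -> emit 'm', reset
Bit 6: prefix='0' (no match yet)
Bit 7: prefix='00' -> emit 'o', reset
Bit 8: prefix='0' (no match yet)
Bit 9: prefix='00' -> emit 'o', reset
Bit 10: prefix='0' (no match yet)
Bit 11: prefix='01' (no match yet)
Bit 12: prefix='010' -> emit 'm', reset
Bit 13: prefix='0' (no match yet)
Bit 14: prefix='00' -> emit 'o', reset
Bit 15: prefix='0' (no match yet)
Bit 16: prefix='00' -> emit 'o', reset
Bit 17: prefix='0' (no match yet)
Bit 18: prefix='00' -> emit 'o', reset
Bit 19: prefix='0' (no match yet)
Bit 20: prefix='00' -> emit 'o', reset
Bit 21: prefix='1' -> emit 'b', reset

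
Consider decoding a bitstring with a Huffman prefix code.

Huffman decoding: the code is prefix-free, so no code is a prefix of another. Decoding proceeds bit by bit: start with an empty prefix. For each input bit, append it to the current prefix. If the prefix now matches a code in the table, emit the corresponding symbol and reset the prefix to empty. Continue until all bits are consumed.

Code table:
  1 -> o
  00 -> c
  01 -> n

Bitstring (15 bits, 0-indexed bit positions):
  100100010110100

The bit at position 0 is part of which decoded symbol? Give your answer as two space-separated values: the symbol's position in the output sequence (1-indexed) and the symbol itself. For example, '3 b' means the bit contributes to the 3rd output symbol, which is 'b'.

Bit 0: prefix='1' -> emit 'o', reset
Bit 1: prefix='0' (no match yet)
Bit 2: prefix='00' -> emit 'c', reset
Bit 3: prefix='1' -> emit 'o', reset
Bit 4: prefix='0' (no match yet)

Answer: 1 o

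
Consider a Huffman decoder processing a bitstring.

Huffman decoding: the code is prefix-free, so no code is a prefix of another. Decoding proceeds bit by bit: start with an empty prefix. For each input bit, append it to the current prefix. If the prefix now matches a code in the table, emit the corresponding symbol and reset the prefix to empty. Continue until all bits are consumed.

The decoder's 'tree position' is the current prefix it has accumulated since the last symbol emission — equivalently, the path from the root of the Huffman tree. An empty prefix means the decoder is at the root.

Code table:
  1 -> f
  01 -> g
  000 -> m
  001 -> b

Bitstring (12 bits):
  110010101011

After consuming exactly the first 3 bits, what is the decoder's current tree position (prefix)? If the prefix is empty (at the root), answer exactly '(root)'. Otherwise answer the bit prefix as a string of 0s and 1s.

Bit 0: prefix='1' -> emit 'f', reset
Bit 1: prefix='1' -> emit 'f', reset
Bit 2: prefix='0' (no match yet)

Answer: 0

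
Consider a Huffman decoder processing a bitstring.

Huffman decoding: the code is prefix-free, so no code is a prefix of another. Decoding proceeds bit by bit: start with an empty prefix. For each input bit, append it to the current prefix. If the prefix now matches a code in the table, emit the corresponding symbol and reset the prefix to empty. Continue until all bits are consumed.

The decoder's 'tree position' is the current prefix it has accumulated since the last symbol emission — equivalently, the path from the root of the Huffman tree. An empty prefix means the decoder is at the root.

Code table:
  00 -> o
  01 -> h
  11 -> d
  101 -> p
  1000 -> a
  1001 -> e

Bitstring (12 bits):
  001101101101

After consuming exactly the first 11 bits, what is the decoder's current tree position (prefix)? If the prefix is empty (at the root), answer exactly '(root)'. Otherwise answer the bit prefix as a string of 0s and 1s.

Bit 0: prefix='0' (no match yet)
Bit 1: prefix='00' -> emit 'o', reset
Bit 2: prefix='1' (no match yet)
Bit 3: prefix='11' -> emit 'd', reset
Bit 4: prefix='0' (no match yet)
Bit 5: prefix='01' -> emit 'h', reset
Bit 6: prefix='1' (no match yet)
Bit 7: prefix='10' (no match yet)
Bit 8: prefix='101' -> emit 'p', reset
Bit 9: prefix='1' (no match yet)
Bit 10: prefix='10' (no match yet)

Answer: 10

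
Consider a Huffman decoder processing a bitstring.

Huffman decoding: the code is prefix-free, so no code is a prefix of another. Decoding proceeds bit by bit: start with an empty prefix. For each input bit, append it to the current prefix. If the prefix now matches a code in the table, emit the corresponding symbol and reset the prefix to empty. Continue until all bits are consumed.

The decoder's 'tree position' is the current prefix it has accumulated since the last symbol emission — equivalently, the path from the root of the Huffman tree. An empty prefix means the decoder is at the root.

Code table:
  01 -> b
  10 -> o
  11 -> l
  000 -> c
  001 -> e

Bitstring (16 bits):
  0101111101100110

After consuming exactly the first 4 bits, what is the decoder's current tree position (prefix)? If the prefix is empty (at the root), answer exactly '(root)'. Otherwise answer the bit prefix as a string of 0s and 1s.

Bit 0: prefix='0' (no match yet)
Bit 1: prefix='01' -> emit 'b', reset
Bit 2: prefix='0' (no match yet)
Bit 3: prefix='01' -> emit 'b', reset

Answer: (root)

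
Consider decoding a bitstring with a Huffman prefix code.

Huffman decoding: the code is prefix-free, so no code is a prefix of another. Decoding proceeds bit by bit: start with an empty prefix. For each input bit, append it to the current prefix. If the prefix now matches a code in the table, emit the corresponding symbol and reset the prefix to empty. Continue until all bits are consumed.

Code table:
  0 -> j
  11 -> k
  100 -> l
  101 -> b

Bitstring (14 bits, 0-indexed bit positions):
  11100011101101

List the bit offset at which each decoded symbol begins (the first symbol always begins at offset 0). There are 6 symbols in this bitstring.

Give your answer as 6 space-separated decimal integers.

Answer: 0 2 5 6 8 11

Derivation:
Bit 0: prefix='1' (no match yet)
Bit 1: prefix='11' -> emit 'k', reset
Bit 2: prefix='1' (no match yet)
Bit 3: prefix='10' (no match yet)
Bit 4: prefix='100' -> emit 'l', reset
Bit 5: prefix='0' -> emit 'j', reset
Bit 6: prefix='1' (no match yet)
Bit 7: prefix='11' -> emit 'k', reset
Bit 8: prefix='1' (no match yet)
Bit 9: prefix='10' (no match yet)
Bit 10: prefix='101' -> emit 'b', reset
Bit 11: prefix='1' (no match yet)
Bit 12: prefix='10' (no match yet)
Bit 13: prefix='101' -> emit 'b', reset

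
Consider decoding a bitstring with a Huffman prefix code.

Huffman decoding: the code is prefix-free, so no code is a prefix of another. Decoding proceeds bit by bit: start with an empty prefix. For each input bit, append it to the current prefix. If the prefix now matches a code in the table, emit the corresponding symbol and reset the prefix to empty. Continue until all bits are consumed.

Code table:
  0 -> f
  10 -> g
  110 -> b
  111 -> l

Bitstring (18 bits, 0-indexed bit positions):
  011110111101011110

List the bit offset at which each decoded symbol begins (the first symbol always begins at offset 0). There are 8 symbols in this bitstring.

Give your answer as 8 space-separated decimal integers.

Bit 0: prefix='0' -> emit 'f', reset
Bit 1: prefix='1' (no match yet)
Bit 2: prefix='11' (no match yet)
Bit 3: prefix='111' -> emit 'l', reset
Bit 4: prefix='1' (no match yet)
Bit 5: prefix='10' -> emit 'g', reset
Bit 6: prefix='1' (no match yet)
Bit 7: prefix='11' (no match yet)
Bit 8: prefix='111' -> emit 'l', reset
Bit 9: prefix='1' (no match yet)
Bit 10: prefix='10' -> emit 'g', reset
Bit 11: prefix='1' (no match yet)
Bit 12: prefix='10' -> emit 'g', reset
Bit 13: prefix='1' (no match yet)
Bit 14: prefix='11' (no match yet)
Bit 15: prefix='111' -> emit 'l', reset
Bit 16: prefix='1' (no match yet)
Bit 17: prefix='10' -> emit 'g', reset

Answer: 0 1 4 6 9 11 13 16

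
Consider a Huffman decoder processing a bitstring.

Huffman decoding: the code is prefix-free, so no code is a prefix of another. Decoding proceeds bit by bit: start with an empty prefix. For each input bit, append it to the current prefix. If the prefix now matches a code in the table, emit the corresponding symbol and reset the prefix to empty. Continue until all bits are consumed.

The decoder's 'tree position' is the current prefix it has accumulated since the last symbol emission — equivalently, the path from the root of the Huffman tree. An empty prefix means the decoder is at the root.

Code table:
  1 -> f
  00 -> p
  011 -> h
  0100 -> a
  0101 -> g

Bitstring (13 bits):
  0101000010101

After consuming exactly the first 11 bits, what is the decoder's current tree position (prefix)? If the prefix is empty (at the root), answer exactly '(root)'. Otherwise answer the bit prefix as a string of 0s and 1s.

Answer: 01

Derivation:
Bit 0: prefix='0' (no match yet)
Bit 1: prefix='01' (no match yet)
Bit 2: prefix='010' (no match yet)
Bit 3: prefix='0101' -> emit 'g', reset
Bit 4: prefix='0' (no match yet)
Bit 5: prefix='00' -> emit 'p', reset
Bit 6: prefix='0' (no match yet)
Bit 7: prefix='00' -> emit 'p', reset
Bit 8: prefix='1' -> emit 'f', reset
Bit 9: prefix='0' (no match yet)
Bit 10: prefix='01' (no match yet)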